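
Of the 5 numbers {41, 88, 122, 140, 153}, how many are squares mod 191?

1

(41/191) = -1 → non-residue.
(88/191) = -1 → non-residue.
(122/191) = -1 → non-residue.
(140/191) = -1 → non-residue.
(153/191) = +1 → QR.
Total quadratic residues among the 5: 1.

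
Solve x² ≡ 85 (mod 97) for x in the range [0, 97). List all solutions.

45, 52

97 ≡ 1 (mod 4), so we find a root by search.
Trying successive values, 45² = 2025 ≡ 85 (mod 97). The other root is 97 − 45 = 52.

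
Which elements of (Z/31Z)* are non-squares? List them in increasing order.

3, 6, 11, 12, 13, 15, 17, 21, 22, 23, 24, 26, 27, 29, 30

Square k = 1,…,15 (k and 31−k give the same square):
1²=1, 2²=4, 3²=9, 4²=16, 5²=25, 6²≡5, 7²≡18, 8²≡2, 9²≡19, 10²≡7, 11²≡28, 12²≡20, 13²≡14, 14²≡10, 15²≡8 (mod 31).
The residues are {1, 2, 4, 5, 7, 8, 9, 10, 14, 16, 18, 19, 20, 25, 28}; the non-residues are the remaining 15 nonzero classes.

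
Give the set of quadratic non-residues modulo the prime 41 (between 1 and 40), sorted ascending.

Square k = 1,…,20 (k and 41−k give the same square):
1²=1, 2²=4, 3²=9, 4²=16, 5²=25, 6²=36, 7²≡8, 8²≡23, 9²≡40, 10²≡18, 11²≡39, 12²≡21, 13²≡5, 14²≡32, 15²≡20, 16²≡10, 17²≡2, 18²≡37, 19²≡33, 20²≡31 (mod 41).
The residues are {1, 2, 4, 5, 8, 9, 10, 16, 18, 20, 21, 23, 25, 31, 32, 33, 36, 37, 39, 40}; the non-residues are the remaining 20 nonzero classes.

3, 6, 7, 11, 12, 13, 14, 15, 17, 19, 22, 24, 26, 27, 28, 29, 30, 34, 35, 38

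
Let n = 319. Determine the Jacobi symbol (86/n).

Pull out 2: since 319 ≡ 7 (mod 8), (2/319) = +1.
Reciprocity: 43 ≡ 3 and 319 ≡ 3 (mod 4), so (43/319) = −(319/43).
Reduce top mod 43: now compute (18/43).
Pull out 2: since 43 ≡ 3 (mod 8), (2/43) = -1.
Reciprocity: 9 ≡ 1 and 43 ≡ 3 (mod 4), so (9/43) = +(43/9).
Reduce top mod 9: now compute (7/9).
Reciprocity: 7 ≡ 3 and 9 ≡ 1 (mod 4), so (7/9) = +(9/7).
Reduce top mod 7: now compute (2/7).
Pull out 2: since 7 ≡ 7 (mod 8), (2/7) = +1.
Reached (1/7) = 1. Collecting the sign flips along the way, the symbol is +1.

1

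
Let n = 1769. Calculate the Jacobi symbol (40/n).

Pull out 2^3: since 1769 ≡ 1 (mod 8), (2/1769) = +1, so (2/1769)^3 = +1.
Reciprocity: 5 ≡ 1 and 1769 ≡ 1 (mod 4), so (5/1769) = +(1769/5).
Reduce top mod 5: now compute (4/5).
Pull out 2^2: since 5 ≡ 5 (mod 8), (2/5) = -1, so (2/5)^2 = +1.
Reached (1/5) = 1. Collecting the sign flips along the way, the symbol is +1.

1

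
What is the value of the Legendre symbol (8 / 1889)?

Pull out 2^3: since 1889 ≡ 1 (mod 8), (2/1889) = +1, so (2/1889)^3 = +1.
Reached (1/1889) = 1. Collecting the sign flips along the way, the symbol is +1.

1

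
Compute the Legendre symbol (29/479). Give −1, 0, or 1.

-1

Reciprocity: 29 ≡ 1 and 479 ≡ 3 (mod 4), so (29/479) = +(479/29).
Reduce top mod 29: now compute (15/29).
Reciprocity: 15 ≡ 3 and 29 ≡ 1 (mod 4), so (15/29) = +(29/15).
Reduce top mod 15: now compute (14/15).
Pull out 2: since 15 ≡ 7 (mod 8), (2/15) = +1.
Reciprocity: 7 ≡ 3 and 15 ≡ 3 (mod 4), so (7/15) = −(15/7).
Reduce top mod 7: now compute (1/7).
Reached (1/7) = 1. Collecting the sign flips along the way, the symbol is -1.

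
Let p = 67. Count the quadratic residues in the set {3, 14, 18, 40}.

(3/67) = -1 → non-residue.
(14/67) = +1 → QR.
(18/67) = -1 → non-residue.
(40/67) = +1 → QR.
Total quadratic residues among the 4: 2.

2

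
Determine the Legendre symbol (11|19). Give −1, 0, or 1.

1

Reciprocity: 11 ≡ 3 and 19 ≡ 3 (mod 4), so (11/19) = −(19/11).
Reduce top mod 11: now compute (8/11).
Pull out 2^3: since 11 ≡ 3 (mod 8), (2/11) = -1, so (2/11)^3 = -1.
Reached (1/11) = 1. Collecting the sign flips along the way, the symbol is +1.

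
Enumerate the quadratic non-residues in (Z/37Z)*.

Square k = 1,…,18 (k and 37−k give the same square):
1²=1, 2²=4, 3²=9, 4²=16, 5²=25, 6²=36, 7²≡12, 8²≡27, 9²≡7, 10²≡26, 11²≡10, 12²≡33, 13²≡21, 14²≡11, 15²≡3, 16²≡34, 17²≡30, 18²≡28 (mod 37).
The residues are {1, 3, 4, 7, 9, 10, 11, 12, 16, 21, 25, 26, 27, 28, 30, 33, 34, 36}; the non-residues are the remaining 18 nonzero classes.

2 5 6 8 13 14 15 17 18 19 20 22 23 24 29 31 32 35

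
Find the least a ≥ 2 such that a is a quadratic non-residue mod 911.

7

(2/911) = +1, so 2 is a residue.
(3/911) = +1, so 3 is a residue.
(4/911) = +1, so 4 is a residue.
(5/911) = +1, so 5 is a residue.
(6/911) = +1, so 6 is a residue.
(7/911) = −1, so 7 is the smallest positive non-residue mod 911.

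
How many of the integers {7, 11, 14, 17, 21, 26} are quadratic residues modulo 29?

1

(7/29) = +1 → QR.
(11/29) = -1 → non-residue.
(14/29) = -1 → non-residue.
(17/29) = -1 → non-residue.
(21/29) = -1 → non-residue.
(26/29) = -1 → non-residue.
Total quadratic residues among the 6: 1.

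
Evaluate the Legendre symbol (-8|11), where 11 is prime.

First reduce: -8 ≡ 3 (mod 11).
Reciprocity: 3 ≡ 3 and 11 ≡ 3 (mod 4), so (3/11) = −(11/3).
Reduce top mod 3: now compute (2/3).
Pull out 2: since 3 ≡ 3 (mod 8), (2/3) = -1.
Reached (1/3) = 1. Collecting the sign flips along the way, the symbol is +1.

1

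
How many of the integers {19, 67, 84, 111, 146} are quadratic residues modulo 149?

2

(19/149) = +1 → QR.
(67/149) = +1 → QR.
(84/149) = -1 → non-residue.
(111/149) = -1 → non-residue.
(146/149) = -1 → non-residue.
Total quadratic residues among the 5: 2.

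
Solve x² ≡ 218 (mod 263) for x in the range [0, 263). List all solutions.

84, 179

Since 263 ≡ 3 (mod 4), a square root of 218 is 218^((263+1)/4) = 218^66 mod 263.
Repeated squaring: 218^2≡184, 218^4≡192, 218^8≡44, 218^16≡95, 218^32≡83, 218^64≡51 (mod 263).
218^66 = 218^(64+2) ≡ 179 (mod 263).
Check: 179² = 32041 ≡ 218 (mod 263). The two roots are 84 and 179.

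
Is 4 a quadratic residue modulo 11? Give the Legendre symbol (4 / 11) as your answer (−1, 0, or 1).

1

Pull out 2^2: since 11 ≡ 3 (mod 8), (2/11) = -1, so (2/11)^2 = +1.
Reached (1/11) = 1. Collecting the sign flips along the way, the symbol is +1.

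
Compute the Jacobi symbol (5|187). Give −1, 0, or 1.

-1

Reciprocity: 5 ≡ 1 and 187 ≡ 3 (mod 4), so (5/187) = +(187/5).
Reduce top mod 5: now compute (2/5).
Pull out 2: since 5 ≡ 5 (mod 8), (2/5) = -1.
Reached (1/5) = 1. Collecting the sign flips along the way, the symbol is -1.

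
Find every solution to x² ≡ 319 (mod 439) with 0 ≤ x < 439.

155, 284

Since 439 ≡ 3 (mod 4), a square root of 319 is 319^((439+1)/4) = 319^110 mod 439.
Repeated squaring: 319^2≡352, 319^4≡106, 319^8≡261, 319^16≡76, 319^32≡69, 319^64≡371 (mod 439).
319^110 = 319^(64+32+8+4+2) ≡ 284 (mod 439).
Check: 284² = 80656 ≡ 319 (mod 439). The two roots are 155 and 284.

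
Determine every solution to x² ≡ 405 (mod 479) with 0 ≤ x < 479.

198, 281

Since 479 ≡ 3 (mod 4), a square root of 405 is 405^((479+1)/4) = 405^120 mod 479.
Repeated squaring: 405^2≡207, 405^4≡218, 405^8≡103, 405^16≡71, 405^32≡251, 405^64≡252 (mod 479).
405^120 = 405^(64+32+16+8) ≡ 198 (mod 479).
Check: 198² = 39204 ≡ 405 (mod 479). The two roots are 198 and 281.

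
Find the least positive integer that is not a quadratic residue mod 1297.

(2/1297) = +1, so 2 is a residue.
(3/1297) = +1, so 3 is a residue.
(4/1297) = +1, so 4 is a residue.
(5/1297) = −1, so 5 is the smallest positive non-residue mod 1297.

5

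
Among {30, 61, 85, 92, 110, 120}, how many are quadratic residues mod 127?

(30/127) = +1 → QR.
(61/127) = +1 → QR.
(85/127) = -1 → non-residue.
(92/127) = -1 → non-residue.
(110/127) = -1 → non-residue.
(120/127) = +1 → QR.
Total quadratic residues among the 6: 3.

3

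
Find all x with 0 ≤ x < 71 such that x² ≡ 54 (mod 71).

14, 57

Since 71 ≡ 3 (mod 4), a square root of 54 is 54^((71+1)/4) = 54^18 mod 71.
Repeated squaring: 54^2≡5, 54^4≡25, 54^8≡57, 54^16≡54 (mod 71).
54^18 = 54^(16+2) ≡ 57 (mod 71).
Check: 57² = 3249 ≡ 54 (mod 71). The two roots are 14 and 57.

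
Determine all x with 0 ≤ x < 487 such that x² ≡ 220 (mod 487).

41, 446

Since 487 ≡ 3 (mod 4), a square root of 220 is 220^((487+1)/4) = 220^122 mod 487.
Repeated squaring: 220^2≡187, 220^4≡392, 220^8≡259, 220^16≡362, 220^32≡41, 220^64≡220 (mod 487).
220^122 = 220^(64+32+16+8+2) ≡ 41 (mod 487).
Check: 41² = 1681 ≡ 220 (mod 487). The two roots are 41 and 446.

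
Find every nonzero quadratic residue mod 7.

Square k = 1,…,3 (k and 7−k give the same square):
1²=1, 2²=4, 3²≡2 (mod 7).
So the quadratic residues mod 7 are {1, 2, 4}.

1, 2, 4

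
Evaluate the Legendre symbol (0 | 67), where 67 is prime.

0

Top reduces to 0: gcd > 1, so the symbol is 0.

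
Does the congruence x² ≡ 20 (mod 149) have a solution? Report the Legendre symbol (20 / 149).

Pull out 2^2: since 149 ≡ 5 (mod 8), (2/149) = -1, so (2/149)^2 = +1.
Reciprocity: 5 ≡ 1 and 149 ≡ 1 (mod 4), so (5/149) = +(149/5).
Reduce top mod 5: now compute (4/5).
Pull out 2^2: since 5 ≡ 5 (mod 8), (2/5) = -1, so (2/5)^2 = +1.
Reached (1/5) = 1. Collecting the sign flips along the way, the symbol is +1.

1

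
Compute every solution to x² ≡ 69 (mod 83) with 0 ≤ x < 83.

22, 61

Since 83 ≡ 3 (mod 4), a square root of 69 is 69^((83+1)/4) = 69^21 mod 83.
Repeated squaring: 69^2≡30, 69^4≡70, 69^8≡3, 69^16≡9 (mod 83).
69^21 = 69^(16+4+1) ≡ 61 (mod 83).
Check: 61² = 3721 ≡ 69 (mod 83). The two roots are 22 and 61.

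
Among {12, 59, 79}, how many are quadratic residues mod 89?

1

(12/89) = -1 → non-residue.
(59/89) = -1 → non-residue.
(79/89) = +1 → QR.
Total quadratic residues among the 3: 1.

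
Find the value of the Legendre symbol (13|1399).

Reciprocity: 13 ≡ 1 and 1399 ≡ 3 (mod 4), so (13/1399) = +(1399/13).
Reduce top mod 13: now compute (8/13).
Pull out 2^3: since 13 ≡ 5 (mod 8), (2/13) = -1, so (2/13)^3 = -1.
Reached (1/13) = 1. Collecting the sign flips along the way, the symbol is -1.

-1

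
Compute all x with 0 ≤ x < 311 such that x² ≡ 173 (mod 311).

22, 289

Since 311 ≡ 3 (mod 4), a square root of 173 is 173^((311+1)/4) = 173^78 mod 311.
Repeated squaring: 173^2≡73, 173^4≡42, 173^8≡209, 173^16≡141, 173^32≡288, 173^64≡218 (mod 311).
173^78 = 173^(64+8+4+2) ≡ 289 (mod 311).
Check: 289² = 83521 ≡ 173 (mod 311). The two roots are 22 and 289.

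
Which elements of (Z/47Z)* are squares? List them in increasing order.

Square k = 1,…,23 (k and 47−k give the same square):
1²=1, 2²=4, 3²=9, 4²=16, 5²=25, 6²=36, 7²≡2, 8²≡17, 9²≡34, 10²≡6, 11²≡27, 12²≡3, 13²≡28, 14²≡8, 15²≡37, 16²≡21, 17²≡7, 18²≡42, 19²≡32, 20²≡24, 21²≡18, 22²≡14, 23²≡12 (mod 47).
So the quadratic residues mod 47 are {1, 2, 3, 4, 6, 7, 8, 9, 12, 14, 16, 17, 18, 21, 24, 25, 27, 28, 32, 34, 36, 37, 42}.

1,2,3,4,6,7,8,9,12,14,16,17,18,21,24,25,27,28,32,34,36,37,42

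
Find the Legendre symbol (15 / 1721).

-1

Reciprocity: 15 ≡ 3 and 1721 ≡ 1 (mod 4), so (15/1721) = +(1721/15).
Reduce top mod 15: now compute (11/15).
Reciprocity: 11 ≡ 3 and 15 ≡ 3 (mod 4), so (11/15) = −(15/11).
Reduce top mod 11: now compute (4/11).
Pull out 2^2: since 11 ≡ 3 (mod 8), (2/11) = -1, so (2/11)^2 = +1.
Reached (1/11) = 1. Collecting the sign flips along the way, the symbol is -1.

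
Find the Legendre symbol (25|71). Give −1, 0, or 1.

Reciprocity: 25 ≡ 1 and 71 ≡ 3 (mod 4), so (25/71) = +(71/25).
Reduce top mod 25: now compute (21/25).
Reciprocity: 21 ≡ 1 and 25 ≡ 1 (mod 4), so (21/25) = +(25/21).
Reduce top mod 21: now compute (4/21).
Pull out 2^2: since 21 ≡ 5 (mod 8), (2/21) = -1, so (2/21)^2 = +1.
Reached (1/21) = 1. Collecting the sign flips along the way, the symbol is +1.

1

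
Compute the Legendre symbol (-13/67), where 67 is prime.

1

Euler's criterion: (-13/67) ≡ 54^33 (mod 67).
54^2 ≡ 35 (mod 67)
54^4 ≡ 19 (mod 67)
54^8 ≡ 26 (mod 67)
54^16 ≡ 6 (mod 67)
54^32 ≡ 36 (mod 67)
54^33 = 54^(32+1) ≡ 1 (mod 67).
Result is 1, so (-13/67) = 1.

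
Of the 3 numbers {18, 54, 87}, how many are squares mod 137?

2

(18/137) = +1 → QR.
(54/137) = -1 → non-residue.
(87/137) = +1 → QR.
Total quadratic residues among the 3: 2.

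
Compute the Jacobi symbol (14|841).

1

Pull out 2: since 841 ≡ 1 (mod 8), (2/841) = +1.
Reciprocity: 7 ≡ 3 and 841 ≡ 1 (mod 4), so (7/841) = +(841/7).
Reduce top mod 7: now compute (1/7).
Reached (1/7) = 1. Collecting the sign flips along the way, the symbol is +1.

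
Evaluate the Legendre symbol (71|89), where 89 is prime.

1

Euler's criterion: (71/89) ≡ 71^44 (mod 89).
71^2 ≡ 57 (mod 89)
71^4 ≡ 45 (mod 89)
71^8 ≡ 67 (mod 89)
71^16 ≡ 39 (mod 89)
71^32 ≡ 8 (mod 89)
71^44 = 71^(32+8+4) ≡ 1 (mod 89).
Result is 1, so (71/89) = 1.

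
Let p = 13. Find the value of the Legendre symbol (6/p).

Pull out 2: since 13 ≡ 5 (mod 8), (2/13) = -1.
Reciprocity: 3 ≡ 3 and 13 ≡ 1 (mod 4), so (3/13) = +(13/3).
Reduce top mod 3: now compute (1/3).
Reached (1/3) = 1. Collecting the sign flips along the way, the symbol is -1.

-1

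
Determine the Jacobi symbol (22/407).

Pull out 2: since 407 ≡ 7 (mod 8), (2/407) = +1.
Reciprocity: 11 ≡ 3 and 407 ≡ 3 (mod 4), so (11/407) = −(407/11).
Reduce top mod 11: now compute (0/11).
Top reduces to 0: gcd > 1, so the symbol is 0.

0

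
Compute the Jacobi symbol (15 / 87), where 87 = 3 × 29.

Reciprocity: 15 ≡ 3 and 87 ≡ 3 (mod 4), so (15/87) = −(87/15).
Reduce top mod 15: now compute (12/15).
Pull out 2^2: since 15 ≡ 7 (mod 8), (2/15) = +1, so (2/15)^2 = +1.
Reciprocity: 3 ≡ 3 and 15 ≡ 3 (mod 4), so (3/15) = −(15/3).
Reduce top mod 3: now compute (0/3).
Top reduces to 0: gcd > 1, so the symbol is 0.

0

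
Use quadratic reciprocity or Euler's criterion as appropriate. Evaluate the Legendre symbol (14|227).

Euler's criterion: (14/227) ≡ 14^113 (mod 227).
14^2 ≡ 196 (mod 227)
14^4 ≡ 53 (mod 227)
14^8 ≡ 85 (mod 227)
14^16 ≡ 188 (mod 227)
14^32 ≡ 159 (mod 227)
14^64 ≡ 84 (mod 227)
14^113 = 14^(64+32+16+1) ≡ 226 (mod 227).
Result is 226 ≡ −1, so (14/227) = −1.

-1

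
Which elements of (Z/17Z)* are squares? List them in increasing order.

Square k = 1,…,8 (k and 17−k give the same square):
1²=1, 2²=4, 3²=9, 4²=16, 5²≡8, 6²≡2, 7²≡15, 8²≡13 (mod 17).
So the quadratic residues mod 17 are {1, 2, 4, 8, 9, 13, 15, 16}.

1 2 4 8 9 13 15 16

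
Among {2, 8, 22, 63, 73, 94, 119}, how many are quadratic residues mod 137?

6

(2/137) = +1 → QR.
(8/137) = +1 → QR.
(22/137) = +1 → QR.
(63/137) = +1 → QR.
(73/137) = +1 → QR.
(94/137) = -1 → non-residue.
(119/137) = +1 → QR.
Total quadratic residues among the 7: 6.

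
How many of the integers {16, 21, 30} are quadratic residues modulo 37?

(16/37) = +1 → QR.
(21/37) = +1 → QR.
(30/37) = +1 → QR.
Total quadratic residues among the 3: 3.

3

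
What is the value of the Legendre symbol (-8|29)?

First reduce: -8 ≡ 21 (mod 29).
Reciprocity: 21 ≡ 1 and 29 ≡ 1 (mod 4), so (21/29) = +(29/21).
Reduce top mod 21: now compute (8/21).
Pull out 2^3: since 21 ≡ 5 (mod 8), (2/21) = -1, so (2/21)^3 = -1.
Reached (1/21) = 1. Collecting the sign flips along the way, the symbol is -1.

-1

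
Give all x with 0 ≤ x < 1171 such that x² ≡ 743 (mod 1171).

431, 740

Since 1171 ≡ 3 (mod 4), a square root of 743 is 743^((1171+1)/4) = 743^293 mod 1171.
Repeated squaring: 743^2≡508, 743^4≡444, 743^8≡408, 743^16≡182, 743^32≡336, 743^64≡480, 743^128≡884, 743^256≡399 (mod 1171).
743^293 = 743^(256+32+4+1) ≡ 431 (mod 1171).
Check: 431² = 185761 ≡ 743 (mod 1171). The two roots are 431 and 740.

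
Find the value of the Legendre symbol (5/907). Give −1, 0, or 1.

Euler's criterion: (5/907) ≡ 5^453 (mod 907).
5^2 ≡ 25 (mod 907)
5^4 ≡ 625 (mod 907)
5^8 ≡ 615 (mod 907)
5^16 ≡ 6 (mod 907)
5^32 ≡ 36 (mod 907)
5^64 ≡ 389 (mod 907)
5^128 ≡ 759 (mod 907)
5^256 ≡ 136 (mod 907)
5^453 = 5^(256+128+64+4+1) ≡ 906 (mod 907).
Result is 906 ≡ −1, so (5/907) = −1.

-1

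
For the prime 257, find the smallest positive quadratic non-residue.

(2/257) = +1, so 2 is a residue.
(3/257) = −1, so 3 is the smallest positive non-residue mod 257.

3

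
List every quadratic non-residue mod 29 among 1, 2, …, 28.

Square k = 1,…,14 (k and 29−k give the same square):
1²=1, 2²=4, 3²=9, 4²=16, 5²=25, 6²≡7, 7²≡20, 8²≡6, 9²≡23, 10²≡13, 11²≡5, 12²≡28, 13²≡24, 14²≡22 (mod 29).
The residues are {1, 4, 5, 6, 7, 9, 13, 16, 20, 22, 23, 24, 25, 28}; the non-residues are the remaining 14 nonzero classes.

2 3 8 10 11 12 14 15 17 18 19 21 26 27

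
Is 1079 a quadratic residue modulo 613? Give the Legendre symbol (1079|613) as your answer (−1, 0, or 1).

1

First reduce: 1079 ≡ 466 (mod 613).
Pull out 2: since 613 ≡ 5 (mod 8), (2/613) = -1.
Reciprocity: 233 ≡ 1 and 613 ≡ 1 (mod 4), so (233/613) = +(613/233).
Reduce top mod 233: now compute (147/233).
Reciprocity: 147 ≡ 3 and 233 ≡ 1 (mod 4), so (147/233) = +(233/147).
Reduce top mod 147: now compute (86/147).
Pull out 2: since 147 ≡ 3 (mod 8), (2/147) = -1.
Reciprocity: 43 ≡ 3 and 147 ≡ 3 (mod 4), so (43/147) = −(147/43).
Reduce top mod 43: now compute (18/43).
Pull out 2: since 43 ≡ 3 (mod 8), (2/43) = -1.
Reciprocity: 9 ≡ 1 and 43 ≡ 3 (mod 4), so (9/43) = +(43/9).
Reduce top mod 9: now compute (7/9).
Reciprocity: 7 ≡ 3 and 9 ≡ 1 (mod 4), so (7/9) = +(9/7).
Reduce top mod 7: now compute (2/7).
Pull out 2: since 7 ≡ 7 (mod 8), (2/7) = +1.
Reached (1/7) = 1. Collecting the sign flips along the way, the symbol is +1.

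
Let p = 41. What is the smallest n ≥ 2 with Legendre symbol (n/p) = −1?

(2/41) = +1, so 2 is a residue.
(3/41) = −1, so 3 is the smallest positive non-residue mod 41.

3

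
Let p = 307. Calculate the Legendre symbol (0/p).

0

Top reduces to 0: gcd > 1, so the symbol is 0.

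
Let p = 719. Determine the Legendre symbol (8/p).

1

Euler's criterion: (8/719) ≡ 8^359 (mod 719).
8^2 ≡ 64 (mod 719)
8^4 ≡ 501 (mod 719)
8^8 ≡ 70 (mod 719)
8^16 ≡ 586 (mod 719)
8^32 ≡ 433 (mod 719)
8^64 ≡ 549 (mod 719)
8^128 ≡ 140 (mod 719)
8^256 ≡ 187 (mod 719)
8^359 = 8^(256+64+32+4+2+1) ≡ 1 (mod 719).
Result is 1, so (8/719) = 1.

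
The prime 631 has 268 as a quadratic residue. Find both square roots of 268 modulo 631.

Since 631 ≡ 3 (mod 4), a square root of 268 is 268^((631+1)/4) = 268^158 mod 631.
Repeated squaring: 268^2≡521, 268^4≡111, 268^8≡332, 268^16≡430, 268^32≡17, 268^64≡289, 268^128≡229 (mod 631).
268^158 = 268^(128+16+8+4+2) ≡ 326 (mod 631).
Check: 326² = 106276 ≡ 268 (mod 631). The two roots are 305 and 326.

305, 326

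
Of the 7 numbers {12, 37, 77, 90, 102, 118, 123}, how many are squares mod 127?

1

(12/127) = -1 → non-residue.
(37/127) = +1 → QR.
(77/127) = -1 → non-residue.
(90/127) = -1 → non-residue.
(102/127) = -1 → non-residue.
(118/127) = -1 → non-residue.
(123/127) = -1 → non-residue.
Total quadratic residues among the 7: 1.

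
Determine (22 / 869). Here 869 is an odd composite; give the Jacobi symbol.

0

Pull out 2: since 869 ≡ 5 (mod 8), (2/869) = -1.
Reciprocity: 11 ≡ 3 and 869 ≡ 1 (mod 4), so (11/869) = +(869/11).
Reduce top mod 11: now compute (0/11).
Top reduces to 0: gcd > 1, so the symbol is 0.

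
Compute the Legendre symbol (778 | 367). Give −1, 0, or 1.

-1

Euler's criterion: (778/367) ≡ 44^183 (mod 367).
44^2 ≡ 101 (mod 367)
44^4 ≡ 292 (mod 367)
44^8 ≡ 120 (mod 367)
44^16 ≡ 87 (mod 367)
44^32 ≡ 229 (mod 367)
44^64 ≡ 327 (mod 367)
44^128 ≡ 132 (mod 367)
44^183 = 44^(128+32+16+4+2+1) ≡ 366 (mod 367).
Result is 366 ≡ −1, so (778/367) = −1.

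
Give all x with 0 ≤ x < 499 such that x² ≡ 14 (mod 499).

158, 341

Since 499 ≡ 3 (mod 4), a square root of 14 is 14^((499+1)/4) = 14^125 mod 499.
Repeated squaring: 14^2≡196, 14^4≡492, 14^8≡49, 14^16≡405, 14^32≡353, 14^64≡358 (mod 499).
14^125 = 14^(64+32+16+8+4+1) ≡ 158 (mod 499).
Check: 158² = 24964 ≡ 14 (mod 499). The two roots are 158 and 341.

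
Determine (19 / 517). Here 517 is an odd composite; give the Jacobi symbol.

1

Reciprocity: 19 ≡ 3 and 517 ≡ 1 (mod 4), so (19/517) = +(517/19).
Reduce top mod 19: now compute (4/19).
Pull out 2^2: since 19 ≡ 3 (mod 8), (2/19) = -1, so (2/19)^2 = +1.
Reached (1/19) = 1. Collecting the sign flips along the way, the symbol is +1.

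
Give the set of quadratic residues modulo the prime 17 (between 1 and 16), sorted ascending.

Square k = 1,…,8 (k and 17−k give the same square):
1²=1, 2²=4, 3²=9, 4²=16, 5²≡8, 6²≡2, 7²≡15, 8²≡13 (mod 17).
So the quadratic residues mod 17 are {1, 2, 4, 8, 9, 13, 15, 16}.

1,2,4,8,9,13,15,16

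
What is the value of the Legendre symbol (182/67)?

First reduce: 182 ≡ 48 (mod 67).
Pull out 2^4: since 67 ≡ 3 (mod 8), (2/67) = -1, so (2/67)^4 = +1.
Reciprocity: 3 ≡ 3 and 67 ≡ 3 (mod 4), so (3/67) = −(67/3).
Reduce top mod 3: now compute (1/3).
Reached (1/3) = 1. Collecting the sign flips along the way, the symbol is -1.

-1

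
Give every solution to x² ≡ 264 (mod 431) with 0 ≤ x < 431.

Since 431 ≡ 3 (mod 4), a square root of 264 is 264^((431+1)/4) = 264^108 mod 431.
Repeated squaring: 264^2≡305, 264^4≡360, 264^8≡300, 264^16≡352, 264^32≡207, 264^64≡180 (mod 431).
264^108 = 264^(64+32+8+4) ≡ 228 (mod 431).
Check: 228² = 51984 ≡ 264 (mod 431). The two roots are 203 and 228.

203, 228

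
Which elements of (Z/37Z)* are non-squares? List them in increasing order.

2 5 6 8 13 14 15 17 18 19 20 22 23 24 29 31 32 35

Square k = 1,…,18 (k and 37−k give the same square):
1²=1, 2²=4, 3²=9, 4²=16, 5²=25, 6²=36, 7²≡12, 8²≡27, 9²≡7, 10²≡26, 11²≡10, 12²≡33, 13²≡21, 14²≡11, 15²≡3, 16²≡34, 17²≡30, 18²≡28 (mod 37).
The residues are {1, 3, 4, 7, 9, 10, 11, 12, 16, 21, 25, 26, 27, 28, 30, 33, 34, 36}; the non-residues are the remaining 18 nonzero classes.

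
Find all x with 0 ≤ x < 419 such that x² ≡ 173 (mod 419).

Since 419 ≡ 3 (mod 4), a square root of 173 is 173^((419+1)/4) = 173^105 mod 419.
Repeated squaring: 173^2≡180, 173^4≡137, 173^8≡333, 173^16≡273, 173^32≡366, 173^64≡295 (mod 419).
173^105 = 173^(64+32+8+1) ≡ 43 (mod 419).
Check: 43² = 1849 ≡ 173 (mod 419). The two roots are 43 and 376.

43, 376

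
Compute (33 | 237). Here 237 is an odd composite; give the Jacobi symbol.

0

Reciprocity: 33 ≡ 1 and 237 ≡ 1 (mod 4), so (33/237) = +(237/33).
Reduce top mod 33: now compute (6/33).
Pull out 2: since 33 ≡ 1 (mod 8), (2/33) = +1.
Reciprocity: 3 ≡ 3 and 33 ≡ 1 (mod 4), so (3/33) = +(33/3).
Reduce top mod 3: now compute (0/3).
Top reduces to 0: gcd > 1, so the symbol is 0.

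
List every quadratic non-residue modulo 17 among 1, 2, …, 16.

Square k = 1,…,8 (k and 17−k give the same square):
1²=1, 2²=4, 3²=9, 4²=16, 5²≡8, 6²≡2, 7²≡15, 8²≡13 (mod 17).
The residues are {1, 2, 4, 8, 9, 13, 15, 16}; the non-residues are the remaining 8 nonzero classes.

3, 5, 6, 7, 10, 11, 12, 14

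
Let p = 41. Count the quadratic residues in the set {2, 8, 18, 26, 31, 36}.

5

(2/41) = +1 → QR.
(8/41) = +1 → QR.
(18/41) = +1 → QR.
(26/41) = -1 → non-residue.
(31/41) = +1 → QR.
(36/41) = +1 → QR.
Total quadratic residues among the 6: 5.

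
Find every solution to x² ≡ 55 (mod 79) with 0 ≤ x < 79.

23, 56

Since 79 ≡ 3 (mod 4), a square root of 55 is 55^((79+1)/4) = 55^20 mod 79.
Repeated squaring: 55^2≡23, 55^4≡55, 55^8≡23, 55^16≡55 (mod 79).
55^20 = 55^(16+4) ≡ 23 (mod 79).
Check: 23² = 529 ≡ 55 (mod 79). The two roots are 23 and 56.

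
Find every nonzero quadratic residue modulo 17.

1 2 4 8 9 13 15 16

Square k = 1,…,8 (k and 17−k give the same square):
1²=1, 2²=4, 3²=9, 4²=16, 5²≡8, 6²≡2, 7²≡15, 8²≡13 (mod 17).
So the quadratic residues mod 17 are {1, 2, 4, 8, 9, 13, 15, 16}.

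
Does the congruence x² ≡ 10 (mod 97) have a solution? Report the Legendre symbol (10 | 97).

Euler's criterion: (10/97) ≡ 10^48 (mod 97).
10^2 ≡ 3 (mod 97)
10^4 ≡ 9 (mod 97)
10^8 ≡ 81 (mod 97)
10^16 ≡ 62 (mod 97)
10^32 ≡ 61 (mod 97)
10^48 = 10^(32+16) ≡ 96 (mod 97).
Result is 96 ≡ −1, so (10/97) = −1.

-1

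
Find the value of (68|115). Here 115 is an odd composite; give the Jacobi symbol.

1

Pull out 2^2: since 115 ≡ 3 (mod 8), (2/115) = -1, so (2/115)^2 = +1.
Reciprocity: 17 ≡ 1 and 115 ≡ 3 (mod 4), so (17/115) = +(115/17).
Reduce top mod 17: now compute (13/17).
Reciprocity: 13 ≡ 1 and 17 ≡ 1 (mod 4), so (13/17) = +(17/13).
Reduce top mod 13: now compute (4/13).
Pull out 2^2: since 13 ≡ 5 (mod 8), (2/13) = -1, so (2/13)^2 = +1.
Reached (1/13) = 1. Collecting the sign flips along the way, the symbol is +1.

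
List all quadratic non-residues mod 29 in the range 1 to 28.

2, 3, 8, 10, 11, 12, 14, 15, 17, 18, 19, 21, 26, 27

Square k = 1,…,14 (k and 29−k give the same square):
1²=1, 2²=4, 3²=9, 4²=16, 5²=25, 6²≡7, 7²≡20, 8²≡6, 9²≡23, 10²≡13, 11²≡5, 12²≡28, 13²≡24, 14²≡22 (mod 29).
The residues are {1, 4, 5, 6, 7, 9, 13, 16, 20, 22, 23, 24, 25, 28}; the non-residues are the remaining 14 nonzero classes.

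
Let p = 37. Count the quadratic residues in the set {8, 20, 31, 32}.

0

(8/37) = -1 → non-residue.
(20/37) = -1 → non-residue.
(31/37) = -1 → non-residue.
(32/37) = -1 → non-residue.
Total quadratic residues among the 4: 0.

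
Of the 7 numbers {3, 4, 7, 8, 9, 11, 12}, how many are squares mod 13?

4

(3/13) = +1 → QR.
(4/13) = +1 → QR.
(7/13) = -1 → non-residue.
(8/13) = -1 → non-residue.
(9/13) = +1 → QR.
(11/13) = -1 → non-residue.
(12/13) = +1 → QR.
Total quadratic residues among the 7: 4.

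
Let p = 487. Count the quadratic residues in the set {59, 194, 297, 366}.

2

(59/487) = -1 → non-residue.
(194/487) = +1 → QR.
(297/487) = +1 → QR.
(366/487) = -1 → non-residue.
Total quadratic residues among the 4: 2.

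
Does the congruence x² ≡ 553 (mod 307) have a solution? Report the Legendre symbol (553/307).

First reduce: 553 ≡ 246 (mod 307).
Pull out 2: since 307 ≡ 3 (mod 8), (2/307) = -1.
Reciprocity: 123 ≡ 3 and 307 ≡ 3 (mod 4), so (123/307) = −(307/123).
Reduce top mod 123: now compute (61/123).
Reciprocity: 61 ≡ 1 and 123 ≡ 3 (mod 4), so (61/123) = +(123/61).
Reduce top mod 61: now compute (1/61).
Reached (1/61) = 1. Collecting the sign flips along the way, the symbol is +1.

1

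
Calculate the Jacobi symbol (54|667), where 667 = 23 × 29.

Pull out 2: since 667 ≡ 3 (mod 8), (2/667) = -1.
Reciprocity: 27 ≡ 3 and 667 ≡ 3 (mod 4), so (27/667) = −(667/27).
Reduce top mod 27: now compute (19/27).
Reciprocity: 19 ≡ 3 and 27 ≡ 3 (mod 4), so (19/27) = −(27/19).
Reduce top mod 19: now compute (8/19).
Pull out 2^3: since 19 ≡ 3 (mod 8), (2/19) = -1, so (2/19)^3 = -1.
Reached (1/19) = 1. Collecting the sign flips along the way, the symbol is +1.

1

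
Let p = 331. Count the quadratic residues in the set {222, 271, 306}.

(222/331) = -1 → non-residue.
(271/331) = +1 → QR.
(306/331) = -1 → non-residue.
Total quadratic residues among the 3: 1.

1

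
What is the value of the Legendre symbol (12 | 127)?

-1

Euler's criterion: (12/127) ≡ 12^63 (mod 127).
12^2 ≡ 17 (mod 127)
12^4 ≡ 35 (mod 127)
12^8 ≡ 82 (mod 127)
12^16 ≡ 120 (mod 127)
12^32 ≡ 49 (mod 127)
12^63 = 12^(32+16+8+4+2+1) ≡ 126 (mod 127).
Result is 126 ≡ −1, so (12/127) = −1.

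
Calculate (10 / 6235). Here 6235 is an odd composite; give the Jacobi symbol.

0

Pull out 2: since 6235 ≡ 3 (mod 8), (2/6235) = -1.
Reciprocity: 5 ≡ 1 and 6235 ≡ 3 (mod 4), so (5/6235) = +(6235/5).
Reduce top mod 5: now compute (0/5).
Top reduces to 0: gcd > 1, so the symbol is 0.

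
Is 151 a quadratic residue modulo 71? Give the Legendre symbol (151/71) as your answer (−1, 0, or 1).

1

First reduce: 151 ≡ 9 (mod 71).
Reciprocity: 9 ≡ 1 and 71 ≡ 3 (mod 4), so (9/71) = +(71/9).
Reduce top mod 9: now compute (8/9).
Pull out 2^3: since 9 ≡ 1 (mod 8), (2/9) = +1, so (2/9)^3 = +1.
Reached (1/9) = 1. Collecting the sign flips along the way, the symbol is +1.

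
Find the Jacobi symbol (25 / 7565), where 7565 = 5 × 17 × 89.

Reciprocity: 25 ≡ 1 and 7565 ≡ 1 (mod 4), so (25/7565) = +(7565/25).
Reduce top mod 25: now compute (15/25).
Reciprocity: 15 ≡ 3 and 25 ≡ 1 (mod 4), so (15/25) = +(25/15).
Reduce top mod 15: now compute (10/15).
Pull out 2: since 15 ≡ 7 (mod 8), (2/15) = +1.
Reciprocity: 5 ≡ 1 and 15 ≡ 3 (mod 4), so (5/15) = +(15/5).
Reduce top mod 5: now compute (0/5).
Top reduces to 0: gcd > 1, so the symbol is 0.

0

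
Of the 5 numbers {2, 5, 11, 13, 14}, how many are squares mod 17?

(2/17) = +1 → QR.
(5/17) = -1 → non-residue.
(11/17) = -1 → non-residue.
(13/17) = +1 → QR.
(14/17) = -1 → non-residue.
Total quadratic residues among the 5: 2.

2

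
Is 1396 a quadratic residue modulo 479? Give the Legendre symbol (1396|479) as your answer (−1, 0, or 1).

1

First reduce: 1396 ≡ 438 (mod 479).
Pull out 2: since 479 ≡ 7 (mod 8), (2/479) = +1.
Reciprocity: 219 ≡ 3 and 479 ≡ 3 (mod 4), so (219/479) = −(479/219).
Reduce top mod 219: now compute (41/219).
Reciprocity: 41 ≡ 1 and 219 ≡ 3 (mod 4), so (41/219) = +(219/41).
Reduce top mod 41: now compute (14/41).
Pull out 2: since 41 ≡ 1 (mod 8), (2/41) = +1.
Reciprocity: 7 ≡ 3 and 41 ≡ 1 (mod 4), so (7/41) = +(41/7).
Reduce top mod 7: now compute (6/7).
Pull out 2: since 7 ≡ 7 (mod 8), (2/7) = +1.
Reciprocity: 3 ≡ 3 and 7 ≡ 3 (mod 4), so (3/7) = −(7/3).
Reduce top mod 3: now compute (1/3).
Reached (1/3) = 1. Collecting the sign flips along the way, the symbol is +1.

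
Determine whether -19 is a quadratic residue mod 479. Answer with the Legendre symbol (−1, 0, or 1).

First reduce: -19 ≡ 460 (mod 479).
Pull out 2^2: since 479 ≡ 7 (mod 8), (2/479) = +1, so (2/479)^2 = +1.
Reciprocity: 115 ≡ 3 and 479 ≡ 3 (mod 4), so (115/479) = −(479/115).
Reduce top mod 115: now compute (19/115).
Reciprocity: 19 ≡ 3 and 115 ≡ 3 (mod 4), so (19/115) = −(115/19).
Reduce top mod 19: now compute (1/19).
Reached (1/19) = 1. Collecting the sign flips along the way, the symbol is +1.

1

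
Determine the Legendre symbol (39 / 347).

Reciprocity: 39 ≡ 3 and 347 ≡ 3 (mod 4), so (39/347) = −(347/39).
Reduce top mod 39: now compute (35/39).
Reciprocity: 35 ≡ 3 and 39 ≡ 3 (mod 4), so (35/39) = −(39/35).
Reduce top mod 35: now compute (4/35).
Pull out 2^2: since 35 ≡ 3 (mod 8), (2/35) = -1, so (2/35)^2 = +1.
Reached (1/35) = 1. Collecting the sign flips along the way, the symbol is +1.

1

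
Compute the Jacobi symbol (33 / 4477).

Reciprocity: 33 ≡ 1 and 4477 ≡ 1 (mod 4), so (33/4477) = +(4477/33).
Reduce top mod 33: now compute (22/33).
Pull out 2: since 33 ≡ 1 (mod 8), (2/33) = +1.
Reciprocity: 11 ≡ 3 and 33 ≡ 1 (mod 4), so (11/33) = +(33/11).
Reduce top mod 11: now compute (0/11).
Top reduces to 0: gcd > 1, so the symbol is 0.

0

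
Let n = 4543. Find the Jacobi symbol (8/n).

1

Pull out 2^3: since 4543 ≡ 7 (mod 8), (2/4543) = +1, so (2/4543)^3 = +1.
Reached (1/4543) = 1. Collecting the sign flips along the way, the symbol is +1.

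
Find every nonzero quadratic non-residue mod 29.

Square k = 1,…,14 (k and 29−k give the same square):
1²=1, 2²=4, 3²=9, 4²=16, 5²=25, 6²≡7, 7²≡20, 8²≡6, 9²≡23, 10²≡13, 11²≡5, 12²≡28, 13²≡24, 14²≡22 (mod 29).
The residues are {1, 4, 5, 6, 7, 9, 13, 16, 20, 22, 23, 24, 25, 28}; the non-residues are the remaining 14 nonzero classes.

2 3 8 10 11 12 14 15 17 18 19 21 26 27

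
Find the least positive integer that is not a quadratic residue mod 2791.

(2/2791) = +1, so 2 is a residue.
(3/2791) = −1, so 3 is the smallest positive non-residue mod 2791.

3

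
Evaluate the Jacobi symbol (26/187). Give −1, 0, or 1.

1

Pull out 2: since 187 ≡ 3 (mod 8), (2/187) = -1.
Reciprocity: 13 ≡ 1 and 187 ≡ 3 (mod 4), so (13/187) = +(187/13).
Reduce top mod 13: now compute (5/13).
Reciprocity: 5 ≡ 1 and 13 ≡ 1 (mod 4), so (5/13) = +(13/5).
Reduce top mod 5: now compute (3/5).
Reciprocity: 3 ≡ 3 and 5 ≡ 1 (mod 4), so (3/5) = +(5/3).
Reduce top mod 3: now compute (2/3).
Pull out 2: since 3 ≡ 3 (mod 8), (2/3) = -1.
Reached (1/3) = 1. Collecting the sign flips along the way, the symbol is +1.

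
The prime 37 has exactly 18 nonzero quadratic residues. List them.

Square k = 1,…,18 (k and 37−k give the same square):
1²=1, 2²=4, 3²=9, 4²=16, 5²=25, 6²=36, 7²≡12, 8²≡27, 9²≡7, 10²≡26, 11²≡10, 12²≡33, 13²≡21, 14²≡11, 15²≡3, 16²≡34, 17²≡30, 18²≡28 (mod 37).
So the quadratic residues mod 37 are {1, 3, 4, 7, 9, 10, 11, 12, 16, 21, 25, 26, 27, 28, 30, 33, 34, 36}.

1, 3, 4, 7, 9, 10, 11, 12, 16, 21, 25, 26, 27, 28, 30, 33, 34, 36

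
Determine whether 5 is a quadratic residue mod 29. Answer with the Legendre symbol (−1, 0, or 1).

Reciprocity: 5 ≡ 1 and 29 ≡ 1 (mod 4), so (5/29) = +(29/5).
Reduce top mod 5: now compute (4/5).
Pull out 2^2: since 5 ≡ 5 (mod 8), (2/5) = -1, so (2/5)^2 = +1.
Reached (1/5) = 1. Collecting the sign flips along the way, the symbol is +1.

1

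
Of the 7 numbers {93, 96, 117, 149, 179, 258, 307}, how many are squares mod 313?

3

(93/313) = -1 → non-residue.
(96/313) = +1 → QR.
(117/313) = +1 → QR.
(149/313) = -1 → non-residue.
(179/313) = -1 → non-residue.
(258/313) = -1 → non-residue.
(307/313) = +1 → QR.
Total quadratic residues among the 7: 3.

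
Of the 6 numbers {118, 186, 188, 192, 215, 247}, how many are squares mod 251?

(118/251) = +1 → QR.
(186/251) = -1 → non-residue.
(188/251) = -1 → non-residue.
(192/251) = +1 → QR.
(215/251) = -1 → non-residue.
(247/251) = -1 → non-residue.
Total quadratic residues among the 6: 2.

2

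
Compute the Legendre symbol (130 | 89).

-1

Euler's criterion: (130/89) ≡ 41^44 (mod 89).
41^2 ≡ 79 (mod 89)
41^4 ≡ 11 (mod 89)
41^8 ≡ 32 (mod 89)
41^16 ≡ 45 (mod 89)
41^32 ≡ 67 (mod 89)
41^44 = 41^(32+8+4) ≡ 88 (mod 89).
Result is 88 ≡ −1, so (130/89) = −1.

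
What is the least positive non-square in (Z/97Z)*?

(2/97) = +1, so 2 is a residue.
(3/97) = +1, so 3 is a residue.
(4/97) = +1, so 4 is a residue.
(5/97) = −1, so 5 is the smallest positive non-residue mod 97.

5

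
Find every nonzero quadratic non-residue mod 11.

2, 6, 7, 8, 10

Square k = 1,…,5 (k and 11−k give the same square):
1²=1, 2²=4, 3²=9, 4²≡5, 5²≡3 (mod 11).
The residues are {1, 3, 4, 5, 9}; the non-residues are the remaining 5 nonzero classes.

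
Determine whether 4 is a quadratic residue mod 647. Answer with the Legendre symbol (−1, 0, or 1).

1

Pull out 2^2: since 647 ≡ 7 (mod 8), (2/647) = +1, so (2/647)^2 = +1.
Reached (1/647) = 1. Collecting the sign flips along the way, the symbol is +1.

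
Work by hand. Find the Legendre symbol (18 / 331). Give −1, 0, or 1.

Pull out 2: since 331 ≡ 3 (mod 8), (2/331) = -1.
Reciprocity: 9 ≡ 1 and 331 ≡ 3 (mod 4), so (9/331) = +(331/9).
Reduce top mod 9: now compute (7/9).
Reciprocity: 7 ≡ 3 and 9 ≡ 1 (mod 4), so (7/9) = +(9/7).
Reduce top mod 7: now compute (2/7).
Pull out 2: since 7 ≡ 7 (mod 8), (2/7) = +1.
Reached (1/7) = 1. Collecting the sign flips along the way, the symbol is -1.

-1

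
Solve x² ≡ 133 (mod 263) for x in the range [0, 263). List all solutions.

50, 213

Since 263 ≡ 3 (mod 4), a square root of 133 is 133^((263+1)/4) = 133^66 mod 263.
Repeated squaring: 133^2≡68, 133^4≡153, 133^8≡2, 133^16≡4, 133^32≡16, 133^64≡256 (mod 263).
133^66 = 133^(64+2) ≡ 50 (mod 263).
Check: 50² = 2500 ≡ 133 (mod 263). The two roots are 50 and 213.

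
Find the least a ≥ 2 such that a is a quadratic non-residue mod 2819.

2

(2/2819) = −1, so 2 is the smallest positive non-residue mod 2819.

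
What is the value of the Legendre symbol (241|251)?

Reciprocity: 241 ≡ 1 and 251 ≡ 3 (mod 4), so (241/251) = +(251/241).
Reduce top mod 241: now compute (10/241).
Pull out 2: since 241 ≡ 1 (mod 8), (2/241) = +1.
Reciprocity: 5 ≡ 1 and 241 ≡ 1 (mod 4), so (5/241) = +(241/5).
Reduce top mod 5: now compute (1/5).
Reached (1/5) = 1. Collecting the sign flips along the way, the symbol is +1.

1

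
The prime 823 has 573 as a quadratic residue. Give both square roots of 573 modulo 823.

Since 823 ≡ 3 (mod 4), a square root of 573 is 573^((823+1)/4) = 573^206 mod 823.
Repeated squaring: 573^2≡775, 573^4≡658, 573^8≡66, 573^16≡241, 573^32≡471, 573^64≡454, 573^128≡366 (mod 823).
573^206 = 573^(128+64+8+4+2) ≡ 446 (mod 823).
Check: 446² = 198916 ≡ 573 (mod 823). The two roots are 377 and 446.

377, 446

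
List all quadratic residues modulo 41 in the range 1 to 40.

Square k = 1,…,20 (k and 41−k give the same square):
1²=1, 2²=4, 3²=9, 4²=16, 5²=25, 6²=36, 7²≡8, 8²≡23, 9²≡40, 10²≡18, 11²≡39, 12²≡21, 13²≡5, 14²≡32, 15²≡20, 16²≡10, 17²≡2, 18²≡37, 19²≡33, 20²≡31 (mod 41).
So the quadratic residues mod 41 are {1, 2, 4, 5, 8, 9, 10, 16, 18, 20, 21, 23, 25, 31, 32, 33, 36, 37, 39, 40}.

1, 2, 4, 5, 8, 9, 10, 16, 18, 20, 21, 23, 25, 31, 32, 33, 36, 37, 39, 40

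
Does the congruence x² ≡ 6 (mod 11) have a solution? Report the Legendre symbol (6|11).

-1

Pull out 2: since 11 ≡ 3 (mod 8), (2/11) = -1.
Reciprocity: 3 ≡ 3 and 11 ≡ 3 (mod 4), so (3/11) = −(11/3).
Reduce top mod 3: now compute (2/3).
Pull out 2: since 3 ≡ 3 (mod 8), (2/3) = -1.
Reached (1/3) = 1. Collecting the sign flips along the way, the symbol is -1.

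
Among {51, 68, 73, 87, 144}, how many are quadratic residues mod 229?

(51/229) = +1 → QR.
(68/229) = +1 → QR.
(73/229) = -1 → non-residue.
(87/229) = -1 → non-residue.
(144/229) = +1 → QR.
Total quadratic residues among the 5: 3.

3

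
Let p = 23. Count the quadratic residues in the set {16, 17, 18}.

2

(16/23) = +1 → QR.
(17/23) = -1 → non-residue.
(18/23) = +1 → QR.
Total quadratic residues among the 3: 2.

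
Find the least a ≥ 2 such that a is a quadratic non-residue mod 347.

(2/347) = −1, so 2 is the smallest positive non-residue mod 347.

2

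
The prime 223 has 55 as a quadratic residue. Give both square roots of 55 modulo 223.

72, 151

Since 223 ≡ 3 (mod 4), a square root of 55 is 55^((223+1)/4) = 55^56 mod 223.
Repeated squaring: 55^2≡126, 55^4≡43, 55^8≡65, 55^16≡211, 55^32≡144 (mod 223).
55^56 = 55^(32+16+8) ≡ 72 (mod 223).
Check: 72² = 5184 ≡ 55 (mod 223). The two roots are 72 and 151.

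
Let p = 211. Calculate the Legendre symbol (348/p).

Euler's criterion: (348/211) ≡ 137^105 (mod 211).
137^2 ≡ 201 (mod 211)
137^4 ≡ 100 (mod 211)
137^8 ≡ 83 (mod 211)
137^16 ≡ 137 (mod 211)
137^32 ≡ 201 (mod 211)
137^64 ≡ 100 (mod 211)
137^105 = 137^(64+32+8+1) ≡ 1 (mod 211).
Result is 1, so (348/211) = 1.

1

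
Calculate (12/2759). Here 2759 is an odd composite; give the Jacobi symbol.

1

Pull out 2^2: since 2759 ≡ 7 (mod 8), (2/2759) = +1, so (2/2759)^2 = +1.
Reciprocity: 3 ≡ 3 and 2759 ≡ 3 (mod 4), so (3/2759) = −(2759/3).
Reduce top mod 3: now compute (2/3).
Pull out 2: since 3 ≡ 3 (mod 8), (2/3) = -1.
Reached (1/3) = 1. Collecting the sign flips along the way, the symbol is +1.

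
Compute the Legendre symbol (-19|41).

-1

Euler's criterion: (-19/41) ≡ 22^20 (mod 41).
22^2 ≡ 33 (mod 41)
22^4 ≡ 23 (mod 41)
22^8 ≡ 37 (mod 41)
22^16 ≡ 16 (mod 41)
22^20 = 22^(16+4) ≡ 40 (mod 41).
Result is 40 ≡ −1, so (-19/41) = −1.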